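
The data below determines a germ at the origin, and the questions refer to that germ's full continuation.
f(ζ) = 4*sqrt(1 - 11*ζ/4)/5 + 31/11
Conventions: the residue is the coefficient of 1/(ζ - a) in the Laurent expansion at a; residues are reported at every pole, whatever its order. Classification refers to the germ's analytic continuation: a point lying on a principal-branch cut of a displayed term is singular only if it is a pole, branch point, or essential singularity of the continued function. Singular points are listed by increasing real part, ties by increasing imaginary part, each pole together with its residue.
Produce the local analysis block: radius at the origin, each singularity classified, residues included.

Branch term (4/5)*sqrt(1 - ζ/(4/11)): its argument vanishes at ζ = 4/11, a square-root branch point, modulus 4/11.
The radius of convergence is the smallest modulus among the singular points: 4/11.

Radius of convergence at 0: 4/11.
At 4/11: an algebraic (square-root) branch point.


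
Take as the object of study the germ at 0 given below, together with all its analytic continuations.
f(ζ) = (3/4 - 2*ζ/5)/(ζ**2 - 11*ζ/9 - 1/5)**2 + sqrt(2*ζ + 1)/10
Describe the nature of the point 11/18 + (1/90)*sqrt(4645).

The denominator factor ζ**2 - 11*ζ/9 - 1/5 vanishes at 11/18 + (1/90)*sqrt(4645) and appears to the power 2; the numerator there equals 91/180 - (1/225)*sqrt(4645), nonzero, and no other factor vanishes.
The branch terms are analytic at this point.
Hence a pole whose order is the multiplicity, 2.

The point is a pole of order 2.


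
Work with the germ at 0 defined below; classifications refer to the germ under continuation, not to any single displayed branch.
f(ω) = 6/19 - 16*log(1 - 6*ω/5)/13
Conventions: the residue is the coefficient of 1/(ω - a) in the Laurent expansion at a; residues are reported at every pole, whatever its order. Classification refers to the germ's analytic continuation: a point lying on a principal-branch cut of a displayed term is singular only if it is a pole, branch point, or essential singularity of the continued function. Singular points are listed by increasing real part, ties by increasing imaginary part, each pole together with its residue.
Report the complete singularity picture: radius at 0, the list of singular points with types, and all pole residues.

Radius of convergence at 0: 5/6.
At 5/6: a logarithmic branch point.

Branch term (-16/13)*log(1 - ω/(5/6)): its argument vanishes at ω = 5/6, a logarithmic branch point, modulus 5/6.
The radius of convergence is the smallest modulus among the singular points: 5/6.


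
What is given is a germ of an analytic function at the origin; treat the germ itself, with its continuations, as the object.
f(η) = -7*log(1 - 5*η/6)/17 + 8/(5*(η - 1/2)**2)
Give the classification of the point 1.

The point is a regular point.

Denominator factors: η - 1/2 = 1/2 at η = 1 — none vanishes.
Branch term log(1 - η/(6/5)): argument at 1 is 1/6, nonzero, so 1 is not its branch point (a point on a principal cut is still regular for the continued germ).
So the germ continues analytically to 1.


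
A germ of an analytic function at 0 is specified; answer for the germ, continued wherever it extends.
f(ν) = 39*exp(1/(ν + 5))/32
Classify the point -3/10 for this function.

There is no denominator, hence no pole anywhere.
The essential point of exp(1/(ν - (-5))) is -5, not -3/10.
So the germ continues analytically to -3/10.

The point is a regular point.


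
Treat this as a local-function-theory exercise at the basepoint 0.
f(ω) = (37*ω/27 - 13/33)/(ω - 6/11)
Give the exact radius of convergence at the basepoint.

Denominator factor (ω - 6/11): pole of order 1 at 6/11, modulus 6/11.
The radius of convergence is the smallest modulus among the singular points: 6/11.

The radius of convergence is 6/11.


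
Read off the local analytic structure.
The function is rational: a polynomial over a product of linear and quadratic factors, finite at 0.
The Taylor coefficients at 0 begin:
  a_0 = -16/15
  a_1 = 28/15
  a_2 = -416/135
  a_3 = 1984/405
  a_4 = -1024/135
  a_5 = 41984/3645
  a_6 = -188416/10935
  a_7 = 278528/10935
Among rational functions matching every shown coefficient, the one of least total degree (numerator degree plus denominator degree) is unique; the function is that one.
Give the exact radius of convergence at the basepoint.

No rational of total degree below 3 reproduces all 8 coefficients; solving the [1/2] Pade equations on them gives f(τ) = (-11*τ/20 - 3/5)/(τ + 3/4)**2, whose expansion matches every shown term.
Denominator factor (τ + 3/4)^2: pole of order 2 at -3/4, modulus 3/4.
The radius of convergence is the smallest modulus among the singular points: 3/4.

The radius of convergence is 3/4.


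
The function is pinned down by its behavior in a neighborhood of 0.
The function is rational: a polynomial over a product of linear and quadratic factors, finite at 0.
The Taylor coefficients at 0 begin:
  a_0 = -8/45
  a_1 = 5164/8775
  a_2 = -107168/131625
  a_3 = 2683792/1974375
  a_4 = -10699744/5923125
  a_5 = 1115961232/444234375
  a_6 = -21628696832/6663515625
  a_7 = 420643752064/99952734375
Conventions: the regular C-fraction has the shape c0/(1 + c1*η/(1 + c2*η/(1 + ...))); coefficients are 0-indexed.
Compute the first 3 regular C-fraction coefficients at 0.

The regular C-fraction coefficients are [-8/45, 1291/390, -323363/167830].

Taylor coefficients (read off): a_0 = -8/45, a_1 = 5164/8775, a_2 = -107168/131625.
c0 = a_0 = -8/45. Peel one level at a time: if S = 1 + c*η/S' with S'(0) = 1, then c is the η-coefficient of S and S' = c*η/(S - 1).
S_1 = c0/f = 1 + (1291/390)*η + (323363/50700)*η^2 + ...; c1 = 1291/390.
S_2 = c1*η/(S_1 - 1) = 1 + (-323363/167830)*η + ...; c2 = -323363/167830.


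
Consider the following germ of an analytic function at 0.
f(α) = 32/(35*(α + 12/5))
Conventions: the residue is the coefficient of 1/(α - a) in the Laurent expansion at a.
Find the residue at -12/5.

The residue is 32/35.

At the order-1 pole -12/5 set g(α) = (α - (-12/5))*f(α) = 32/35.
Simple pole: residue = g(a) at a = -12/5, which is 32/35.


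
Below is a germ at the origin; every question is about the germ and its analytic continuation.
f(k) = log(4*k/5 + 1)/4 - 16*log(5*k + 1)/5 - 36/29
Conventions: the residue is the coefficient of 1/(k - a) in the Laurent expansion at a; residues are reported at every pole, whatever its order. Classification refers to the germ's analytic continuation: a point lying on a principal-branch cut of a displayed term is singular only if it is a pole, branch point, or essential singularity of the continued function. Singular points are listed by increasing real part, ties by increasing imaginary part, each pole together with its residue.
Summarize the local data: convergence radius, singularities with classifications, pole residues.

Branch term (1/4)*log(1 - k/(-5/4)): its argument vanishes at k = -5/4, a logarithmic branch point, modulus 5/4.
Branch term (-16/5)*log(1 - k/(-1/5)): its argument vanishes at k = -1/5, a logarithmic branch point, modulus 1/5.
The radius of convergence is the smallest modulus among the singular points: 1/5.
List the singular points by increasing real part (a conjugate pair: the negative imaginary part first).

Radius of convergence at 0: 1/5.
At -5/4: a logarithmic branch point.
At -1/5: a logarithmic branch point.


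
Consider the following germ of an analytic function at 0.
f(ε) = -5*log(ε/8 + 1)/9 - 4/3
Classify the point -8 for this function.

The point is a logarithmic branch point.

The term (-5/9)*log(1 - ε/(-8)) has argument 1 - -8/(-8) = 0 at -8: a logarithmic (infinitely-sheeted) branch point; the remaining terms are analytic or single-valued there.


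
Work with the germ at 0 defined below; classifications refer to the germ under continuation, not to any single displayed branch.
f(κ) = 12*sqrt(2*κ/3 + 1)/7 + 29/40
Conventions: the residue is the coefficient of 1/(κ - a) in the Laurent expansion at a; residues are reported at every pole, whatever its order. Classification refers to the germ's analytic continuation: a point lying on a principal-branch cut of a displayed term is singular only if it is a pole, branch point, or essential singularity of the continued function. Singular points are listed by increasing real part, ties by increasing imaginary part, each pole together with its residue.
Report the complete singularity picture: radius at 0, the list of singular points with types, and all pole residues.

Branch term (12/7)*sqrt(1 - κ/(-3/2)): its argument vanishes at κ = -3/2, a square-root branch point, modulus 3/2.
The radius of convergence is the smallest modulus among the singular points: 3/2.

Radius of convergence at 0: 3/2.
At -3/2: an algebraic (square-root) branch point.


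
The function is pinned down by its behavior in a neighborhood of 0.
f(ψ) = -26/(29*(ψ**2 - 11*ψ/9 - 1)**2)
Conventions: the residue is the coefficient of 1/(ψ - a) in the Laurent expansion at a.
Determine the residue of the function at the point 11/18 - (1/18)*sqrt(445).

The factor ψ**2 - 11*ψ/9 - 1 splits as (ψ - a)(ψ - a') with a = 11/18 - (1/18)*sqrt(445), a' = 11/18 + (1/18)*sqrt(445). At the order-2 pole a set g(ψ) = (ψ - a)^2*f(ψ) = [-26/29] / (ψ - a')^2.
Order-2 pole: residue = g'(a); g'(11/18 - (1/18)*sqrt(445)) = -(37908/5742725)*sqrt(445), so the residue is -(37908/5742725)*sqrt(445).

The residue is -(37908/5742725)*sqrt(445).


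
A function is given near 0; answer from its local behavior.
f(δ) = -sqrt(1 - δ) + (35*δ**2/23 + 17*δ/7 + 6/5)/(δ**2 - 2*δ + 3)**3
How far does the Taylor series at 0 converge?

Denominator factor (δ**2 - 2*δ + 3)^3: discriminant -8, complex-conjugate roots (1) + (sqrt(2))*i and (1) - (sqrt(2))*i; poles of order 3, moduli sqrt(3) and sqrt(3).
Branch term (-1)*sqrt(1 - δ/(1)): its argument vanishes at δ = 1, a square-root branch point, modulus 1.
The radius of convergence is the smallest modulus among the singular points: 1.

The radius of convergence is 1.


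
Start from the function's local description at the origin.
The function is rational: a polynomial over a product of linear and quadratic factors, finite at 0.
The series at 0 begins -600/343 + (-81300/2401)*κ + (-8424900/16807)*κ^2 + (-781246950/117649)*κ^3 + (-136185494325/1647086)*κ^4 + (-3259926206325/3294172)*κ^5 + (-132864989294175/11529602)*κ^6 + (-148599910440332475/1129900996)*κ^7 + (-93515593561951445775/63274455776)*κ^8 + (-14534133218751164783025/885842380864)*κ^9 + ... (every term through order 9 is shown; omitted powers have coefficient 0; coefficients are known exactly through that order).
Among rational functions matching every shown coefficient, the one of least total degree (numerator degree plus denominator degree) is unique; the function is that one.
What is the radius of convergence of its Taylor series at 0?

No rational of total degree below 8 reproduces all 10 coefficients; solving the [0/8] Pade equations on them gives f(κ) = -3/(4*(κ - 1/10)**2*(κ**2 + 3*κ/4 + 7/2)**3), whose expansion matches every shown term.
Denominator factor (κ - 1/10)^2: pole of order 2 at 1/10, modulus 1/10.
Denominator factor (κ**2 + 3*κ/4 + 7/2)^3: discriminant -215/16, complex-conjugate roots (-3/8) + ((1/8)*sqrt(215))*i and (-3/8) - ((1/8)*sqrt(215))*i; poles of order 3, moduli (1/2)*sqrt(14) and (1/2)*sqrt(14).
The radius of convergence is the smallest modulus among the singular points: 1/10.

The radius of convergence is 1/10.


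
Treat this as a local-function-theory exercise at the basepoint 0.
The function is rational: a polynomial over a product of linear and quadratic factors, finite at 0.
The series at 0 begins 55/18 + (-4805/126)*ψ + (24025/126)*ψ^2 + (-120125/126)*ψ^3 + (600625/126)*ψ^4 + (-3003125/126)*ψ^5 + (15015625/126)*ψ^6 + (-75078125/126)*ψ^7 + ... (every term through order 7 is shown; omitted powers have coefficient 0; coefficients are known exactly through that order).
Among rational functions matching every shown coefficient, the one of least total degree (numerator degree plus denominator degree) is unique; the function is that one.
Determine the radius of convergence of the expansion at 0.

No rational of total degree below 2 reproduces all 8 coefficients; solving the [1/1] Pade equations on them gives f(ψ) = (11/18 - 32*ψ/7)/(ψ + 1/5), whose expansion matches every shown term.
Denominator factor (ψ + 1/5): pole of order 1 at -1/5, modulus 1/5.
The radius of convergence is the smallest modulus among the singular points: 1/5.

The radius of convergence is 1/5.


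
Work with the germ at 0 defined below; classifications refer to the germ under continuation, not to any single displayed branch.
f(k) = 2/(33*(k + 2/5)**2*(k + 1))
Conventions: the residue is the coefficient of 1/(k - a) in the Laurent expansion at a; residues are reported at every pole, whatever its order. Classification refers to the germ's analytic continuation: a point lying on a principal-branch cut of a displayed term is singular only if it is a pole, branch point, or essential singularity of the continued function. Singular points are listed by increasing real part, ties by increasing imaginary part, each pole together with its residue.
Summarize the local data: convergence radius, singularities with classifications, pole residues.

Radius of convergence at 0: 2/5.
At -1: a pole of order 1; residue 50/297.
At -2/5: a pole of order 2; residue -50/297.

Denominator factor (k + 2/5)^2: pole of order 2 at -2/5, modulus 2/5.
Denominator factor (k + 1): pole of order 1 at -1, modulus 1.
The radius of convergence is the smallest modulus among the singular points: 2/5.
At the order-1 pole -1 set g(k) = (k - (-1))*f(k) = 2/(33*(k + 2/5)**2).
Simple pole: residue = g(a) at a = -1, which is 50/297.
At the order-2 pole -2/5 set g(k) = (k - (-2/5))^2*f(k) = 2/(33*(k + 1)).
Order-2 pole: residue = g'(a); g'(-2/5) = -50/297, so the residue is -50/297.
List the singular points by increasing real part (a conjugate pair: the negative imaginary part first).


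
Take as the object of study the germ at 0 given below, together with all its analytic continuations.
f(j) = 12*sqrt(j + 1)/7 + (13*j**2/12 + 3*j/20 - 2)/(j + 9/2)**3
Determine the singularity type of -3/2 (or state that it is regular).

The point is a regular point.

Denominator factors: j + 9/2 = 3 at j = -3/2 — none vanishes.
Branch term sqrt(1 - j/(-1)): argument at -3/2 is -1/2, nonzero, so -3/2 is not its branch point (a point on a principal cut is still regular for the continued germ).
So the germ continues analytically to -3/2.


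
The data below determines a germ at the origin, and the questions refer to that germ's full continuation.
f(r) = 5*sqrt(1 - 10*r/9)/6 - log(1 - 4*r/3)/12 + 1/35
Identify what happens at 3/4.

The point is a logarithmic branch point.

The term (-1/12)*log(1 - r/(3/4)) has argument 1 - 3/4/(3/4) = 0 at 3/4: a logarithmic (infinitely-sheeted) branch point; the remaining terms are analytic or single-valued there.


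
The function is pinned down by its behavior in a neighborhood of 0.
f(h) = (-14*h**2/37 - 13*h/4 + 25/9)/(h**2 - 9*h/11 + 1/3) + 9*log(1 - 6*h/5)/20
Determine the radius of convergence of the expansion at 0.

Denominator factor (h**2 - 9*h/11 + 1/3): discriminant -241/363, complex-conjugate roots (9/22) + ((1/66)*sqrt(723))*i and (9/22) - ((1/66)*sqrt(723))*i; poles of order 1, moduli (1/3)*sqrt(3) and (1/3)*sqrt(3).
Branch term (9/20)*log(1 - h/(5/6)): its argument vanishes at h = 5/6, a logarithmic branch point, modulus 5/6.
The radius of convergence is the smallest modulus among the singular points: (1/3)*sqrt(3).

The radius of convergence is (1/3)*sqrt(3).


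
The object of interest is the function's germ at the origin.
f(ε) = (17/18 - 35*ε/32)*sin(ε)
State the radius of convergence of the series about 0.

The radius of convergence is infinite.

The factor sin(ε) is entire and contributes no finite singular point.
The polynomial part has no poles.
No finite singular points: the Taylor series at 0 converges everywhere.


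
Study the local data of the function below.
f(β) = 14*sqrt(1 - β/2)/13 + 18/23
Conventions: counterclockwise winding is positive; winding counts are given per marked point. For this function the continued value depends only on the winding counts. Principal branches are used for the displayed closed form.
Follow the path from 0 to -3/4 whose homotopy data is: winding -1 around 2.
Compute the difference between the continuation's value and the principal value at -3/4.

The rational part is single-valued and drops out of the difference; each branch term changes only by its own monodromy.
(14/13)*sqrt(1 - β/(2)): winding -1 is odd, the square root flips sign, contributing -2*(14/13)*sqrt(1 - (-3/4)/(2)) = -2*(14/13)*sqrt(11/8) = -(7/13)*sqrt(22).
Summing the contributions at β = -3/4 gives -(7/13)*sqrt(22).

Continued minus principal equals -(7/13)*sqrt(22).


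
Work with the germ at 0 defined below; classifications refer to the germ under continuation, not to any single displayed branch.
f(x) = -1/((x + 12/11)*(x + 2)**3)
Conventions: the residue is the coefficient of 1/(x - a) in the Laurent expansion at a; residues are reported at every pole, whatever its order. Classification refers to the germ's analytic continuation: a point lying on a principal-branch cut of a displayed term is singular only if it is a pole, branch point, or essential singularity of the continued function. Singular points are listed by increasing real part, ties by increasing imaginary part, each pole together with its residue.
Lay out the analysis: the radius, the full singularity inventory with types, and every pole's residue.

Denominator factor (x + 2)^3: pole of order 3 at -2, modulus 2.
Denominator factor (x + 12/11): pole of order 1 at -12/11, modulus 12/11.
The radius of convergence is the smallest modulus among the singular points: 12/11.
At the order-3 pole -2 set g(x) = (x - (-2))^3*f(x) = -1/(x + 12/11).
Order-3 pole: residue = g''(a)/2; g''(-2) = 1331/500, so the residue is 1331/1000.
At the order-1 pole -12/11 set g(x) = (x - (-12/11))*f(x) = -1/(x + 2)**3.
Simple pole: residue = g(a) at a = -12/11, which is -1331/1000.
List the singular points by increasing real part (a conjugate pair: the negative imaginary part first).

Radius of convergence at 0: 12/11.
At -2: a pole of order 3; residue 1331/1000.
At -12/11: a pole of order 1; residue -1331/1000.


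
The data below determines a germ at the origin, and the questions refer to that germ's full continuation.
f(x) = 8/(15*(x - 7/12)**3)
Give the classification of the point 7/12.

The point is a pole of order 3.

The denominator factor x - 7/12 vanishes at 7/12 and appears to the power 3; the numerator there equals 8/15, nonzero, and no other factor vanishes.
Hence a pole whose order is the multiplicity, 3.


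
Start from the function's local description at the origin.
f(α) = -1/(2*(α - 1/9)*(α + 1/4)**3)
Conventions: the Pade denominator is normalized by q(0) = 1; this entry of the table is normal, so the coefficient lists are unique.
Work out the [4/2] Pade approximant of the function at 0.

The Pade approximant has numerator coefficients [288, -32792064/17813, 155515392/17813, -546177024/17813, 1856937984/17813]; denominator coefficients [1, -181267/53439, -870380/17813].

Taylor coefficients needed (expand at 0): a_0 = 288, a_1 = -864, a_2 = 19872, a_3 = -5472, a_4 = 1056672, a_5 = 3316896, a_6 = 62882208.
Write the denominator as Q(α) = 1 + q1*α + q2*α^2. Requiring Q*f - P = O(α^7) with deg P <= 4 kills the coefficients of α^5..α^6 in Q*f:
  α^5: a_5 + q1*a_4 + q2*a_3 = 0, i.e. 3316896 + (1056672)*q1 + (-5472)*q2 = 0.
  α^6: a_6 + q1*a_5 + q2*a_4 = 0, i.e. 62882208 + (3316896)*q1 + (1056672)*q2 = 0.
Solving this linear system: q1 = -181267/53439, q2 = -870380/17813.
The numerator is Q*f truncated at degree 4: P0 = a_0 = 288; P1 = a_1 + q1*a_0 = -32792064/17813; P2 = a_2 + q1*a_1 + q2*a_0 = 155515392/17813; P3 = a_3 + q1*a_2 + q2*a_1 = -546177024/17813; P4 = a_4 + q1*a_3 + q2*a_2 = 1856937984/17813.


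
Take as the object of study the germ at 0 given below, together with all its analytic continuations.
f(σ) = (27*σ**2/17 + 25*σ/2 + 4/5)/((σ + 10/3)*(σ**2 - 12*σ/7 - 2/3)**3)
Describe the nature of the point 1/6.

Denominator factors: σ**2 - 12*σ/7 - 2/3 = -233/252 at σ = 1/6; σ + 10/3 = 7/2 at σ = 1/6 — none vanishes.
So the germ continues analytically to 1/6.

The point is a regular point.


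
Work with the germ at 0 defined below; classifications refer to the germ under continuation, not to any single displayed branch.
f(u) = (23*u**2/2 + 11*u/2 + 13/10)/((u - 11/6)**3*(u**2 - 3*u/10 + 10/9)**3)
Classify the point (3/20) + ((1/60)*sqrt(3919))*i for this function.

The point is a pole of order 3.

The denominator factor u**2 - 3*u/10 + 10/9 vanishes at (3/20) + ((1/60)*sqrt(3919))*i and appears to the power 3; the numerator there equals (-36487/3600) + ((179/1200)*sqrt(3919))*i, nonzero, and no other factor vanishes.
Hence a pole whose order is the multiplicity, 3.


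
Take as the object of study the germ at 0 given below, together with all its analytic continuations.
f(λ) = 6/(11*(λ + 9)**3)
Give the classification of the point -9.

The point is a pole of order 3.

The denominator factor λ + 9 vanishes at -9 and appears to the power 3; the numerator there equals 6/11, nonzero, and no other factor vanishes.
Hence a pole whose order is the multiplicity, 3.


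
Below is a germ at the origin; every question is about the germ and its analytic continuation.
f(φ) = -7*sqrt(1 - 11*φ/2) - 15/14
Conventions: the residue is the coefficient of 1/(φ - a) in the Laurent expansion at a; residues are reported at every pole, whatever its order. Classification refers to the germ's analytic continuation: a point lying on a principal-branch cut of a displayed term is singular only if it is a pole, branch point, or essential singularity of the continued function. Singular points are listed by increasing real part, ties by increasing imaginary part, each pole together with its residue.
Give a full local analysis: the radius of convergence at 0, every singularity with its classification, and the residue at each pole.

Branch term (-7)*sqrt(1 - φ/(2/11)): its argument vanishes at φ = 2/11, a square-root branch point, modulus 2/11.
The radius of convergence is the smallest modulus among the singular points: 2/11.

Radius of convergence at 0: 2/11.
At 2/11: an algebraic (square-root) branch point.


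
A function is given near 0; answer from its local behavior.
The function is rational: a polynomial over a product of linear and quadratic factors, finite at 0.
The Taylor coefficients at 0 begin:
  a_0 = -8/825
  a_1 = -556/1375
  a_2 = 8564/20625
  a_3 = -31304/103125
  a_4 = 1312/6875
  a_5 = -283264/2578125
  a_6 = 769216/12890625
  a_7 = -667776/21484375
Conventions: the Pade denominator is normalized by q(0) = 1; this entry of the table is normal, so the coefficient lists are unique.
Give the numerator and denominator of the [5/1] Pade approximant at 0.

Taylor coefficients needed (read off): a_0 = -8/825, a_1 = -556/1375, a_2 = 8564/20625, a_3 = -31304/103125, a_4 = 1312/6875, a_5 = -283264/2578125, a_6 = 769216/12890625.
Write the denominator as Q(β) = 1 + q1*β. Requiring Q*f - P = O(β^7) with deg P <= 5 kills the coefficients of β^6..β^6 in Q*f:
  β^6: a_6 + q1*a_5 = 0, i.e. 769216/12890625 + (-283264/2578125)*q1 = 0.
Solving this linear system: q1 = 12019/22130.
The numerator is Q*f truncated at degree 5: P0 = a_0 = -8/825; P1 = a_1 + q1*a_0 = -747872/1825725; P2 = a_2 + q1*a_1 = 8928286/45643125; P3 = a_3 + q1*a_2 = -5936798/76071875; P4 = a_4 + q1*a_3 = 29637812/1141078125; P5 = a_5 + q1*a_4 = -35528432/5705390625.

The Pade approximant has numerator coefficients [-8/825, -747872/1825725, 8928286/45643125, -5936798/76071875, 29637812/1141078125, -35528432/5705390625]; denominator coefficients [1, 12019/22130].


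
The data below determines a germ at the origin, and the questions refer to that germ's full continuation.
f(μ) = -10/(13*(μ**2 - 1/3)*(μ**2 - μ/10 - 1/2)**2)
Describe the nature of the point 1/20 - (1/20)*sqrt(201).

The point is a pole of order 2.

The denominator factor μ**2 - μ/10 - 1/2 vanishes at 1/20 - (1/20)*sqrt(201) and appears to the power 2; the numerator there equals -10/13, nonzero, and no other factor vanishes.
Hence a pole whose order is the multiplicity, 2.


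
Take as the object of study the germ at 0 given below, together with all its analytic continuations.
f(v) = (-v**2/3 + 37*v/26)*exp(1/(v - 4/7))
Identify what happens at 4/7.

The exponent 1/(v - (4/7)) has a pole at 4/7, so exp(1/(v - (4/7))) takes every nonzero value near it: an essential singularity (not a pole of any order).

The point is an essential singularity.


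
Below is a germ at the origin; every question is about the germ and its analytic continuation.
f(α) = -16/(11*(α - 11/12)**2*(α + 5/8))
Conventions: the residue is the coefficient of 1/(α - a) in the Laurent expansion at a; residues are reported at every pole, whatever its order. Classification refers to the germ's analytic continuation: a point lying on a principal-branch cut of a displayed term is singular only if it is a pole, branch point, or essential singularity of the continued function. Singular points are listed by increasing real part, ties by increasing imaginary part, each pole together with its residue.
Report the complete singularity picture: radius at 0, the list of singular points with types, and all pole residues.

Radius of convergence at 0: 5/8.
At -5/8: a pole of order 1; residue -9216/15059.
At 11/12: a pole of order 2; residue 9216/15059.

Denominator factor (α + 5/8): pole of order 1 at -5/8, modulus 5/8.
Denominator factor (α - 11/12)^2: pole of order 2 at 11/12, modulus 11/12.
The radius of convergence is the smallest modulus among the singular points: 5/8.
At the order-1 pole -5/8 set g(α) = (α - (-5/8))*f(α) = -16/(11*(α - 11/12)**2).
Simple pole: residue = g(a) at a = -5/8, which is -9216/15059.
At the order-2 pole 11/12 set g(α) = (α - (11/12))^2*f(α) = -16/(11*(α + 5/8)).
Order-2 pole: residue = g'(a); g'(11/12) = 9216/15059, so the residue is 9216/15059.
List the singular points by increasing real part (a conjugate pair: the negative imaginary part first).


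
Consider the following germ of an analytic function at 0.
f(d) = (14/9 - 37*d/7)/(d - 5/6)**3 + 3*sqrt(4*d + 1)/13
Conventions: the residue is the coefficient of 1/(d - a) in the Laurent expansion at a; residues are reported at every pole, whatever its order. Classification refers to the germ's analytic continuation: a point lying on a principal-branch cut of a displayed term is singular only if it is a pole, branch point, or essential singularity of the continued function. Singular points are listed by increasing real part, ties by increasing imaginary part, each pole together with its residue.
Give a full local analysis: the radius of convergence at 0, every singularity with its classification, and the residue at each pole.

Radius of convergence at 0: 1/4.
At -1/4: an algebraic (square-root) branch point.
At 5/6: a pole of order 3; residue 0.

Denominator factor (d - 5/6)^3: pole of order 3 at 5/6, modulus 5/6.
Branch term (3/13)*sqrt(1 - d/(-1/4)): its argument vanishes at d = -1/4, a square-root branch point, modulus 1/4.
The radius of convergence is the smallest modulus among the singular points: 1/4.
The branch term is analytic at 5/6 and contributes nothing to the residue; only the rational part matters.
At the order-3 pole 5/6 set g(d) = (d - (5/6))^3*(rational part) = 14/9 - 37*d/7.
Order-3 pole: residue = g''(a)/2; g''(5/6) = 0, so the residue is 0.
List the singular points by increasing real part (a conjugate pair: the negative imaginary part first).


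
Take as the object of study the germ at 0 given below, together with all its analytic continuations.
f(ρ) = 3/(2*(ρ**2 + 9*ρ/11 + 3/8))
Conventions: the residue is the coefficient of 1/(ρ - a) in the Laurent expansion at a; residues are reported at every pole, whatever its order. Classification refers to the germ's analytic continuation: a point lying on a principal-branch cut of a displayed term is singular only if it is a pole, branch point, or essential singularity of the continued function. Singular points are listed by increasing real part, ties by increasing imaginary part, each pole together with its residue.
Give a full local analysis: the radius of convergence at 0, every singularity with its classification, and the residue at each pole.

Denominator factor (ρ**2 + 9*ρ/11 + 3/8): discriminant -201/242, complex-conjugate roots (-9/22) + ((1/44)*sqrt(402))*i and (-9/22) - ((1/44)*sqrt(402))*i; poles of order 1, moduli (1/4)*sqrt(6) and (1/4)*sqrt(6).
The radius of convergence is the smallest modulus among the singular points: (1/4)*sqrt(6).
The factor ρ**2 + 9*ρ/11 + 3/8 splits as (ρ - a)(ρ - a') with a = (-9/22) - ((1/44)*sqrt(402))*i, a' = (-9/22) + ((1/44)*sqrt(402))*i. At the order-1 pole a set g(ρ) = (ρ - a)*f(ρ) = [3/2] / (ρ - a').
Simple pole: residue = g(a) at a = (-9/22) - ((1/44)*sqrt(402))*i, which is ((11/134)*sqrt(402))*i.
The factor ρ**2 + 9*ρ/11 + 3/8 splits as (ρ - a)(ρ - a') with a = (-9/22) + ((1/44)*sqrt(402))*i, a' = (-9/22) - ((1/44)*sqrt(402))*i. At the order-1 pole a set g(ρ) = (ρ - a)*f(ρ) = [3/2] / (ρ - a').
Simple pole: residue = g(a) at a = (-9/22) + ((1/44)*sqrt(402))*i, which is -((11/134)*sqrt(402))*i.
List the singular points by increasing real part (a conjugate pair: the negative imaginary part first).

Radius of convergence at 0: (1/4)*sqrt(6).
At (-9/22) - ((1/44)*sqrt(402))*i: a pole of order 1; residue ((11/134)*sqrt(402))*i.
At (-9/22) + ((1/44)*sqrt(402))*i: a pole of order 1; residue -((11/134)*sqrt(402))*i.


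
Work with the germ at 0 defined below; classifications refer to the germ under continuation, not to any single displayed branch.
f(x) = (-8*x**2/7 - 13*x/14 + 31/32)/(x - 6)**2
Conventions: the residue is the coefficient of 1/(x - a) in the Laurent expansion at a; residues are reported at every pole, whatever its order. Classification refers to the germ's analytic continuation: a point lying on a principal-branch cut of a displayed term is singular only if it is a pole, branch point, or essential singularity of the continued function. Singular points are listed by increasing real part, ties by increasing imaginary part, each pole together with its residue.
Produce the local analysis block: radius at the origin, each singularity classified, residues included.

Radius of convergence at 0: 6.
At 6: a pole of order 2; residue -205/14.

Denominator factor (x - 6)^2: pole of order 2 at 6, modulus 6.
The radius of convergence is the smallest modulus among the singular points: 6.
At the order-2 pole 6 set g(x) = (x - (6))^2*f(x) = -8*x**2/7 - 13*x/14 + 31/32.
Order-2 pole: residue = g'(a); g'(6) = -205/14, so the residue is -205/14.


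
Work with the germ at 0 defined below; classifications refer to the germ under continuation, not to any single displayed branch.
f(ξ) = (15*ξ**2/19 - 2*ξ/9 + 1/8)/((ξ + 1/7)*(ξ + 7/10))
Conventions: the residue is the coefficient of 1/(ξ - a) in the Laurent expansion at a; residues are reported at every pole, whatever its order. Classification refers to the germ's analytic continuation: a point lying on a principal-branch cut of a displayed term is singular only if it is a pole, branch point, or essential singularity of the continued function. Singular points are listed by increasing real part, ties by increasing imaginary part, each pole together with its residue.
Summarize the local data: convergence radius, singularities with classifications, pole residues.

Denominator factor (ξ + 1/7): pole of order 1 at -1/7, modulus 1/7.
Denominator factor (ξ + 7/10): pole of order 1 at -7/10, modulus 7/10.
The radius of convergence is the smallest modulus among the singular points: 1/7.
At the order-1 pole -7/10 set g(ξ) = (ξ - (-7/10))*f(ξ) = (15*ξ**2/19 - 2*ξ/9 + 1/8)/(ξ + 1/7).
Simple pole: residue = g(a) at a = -7/10, which is -31955/26676.
At the order-1 pole -1/7 set g(ξ) = (ξ - (-1/7))*f(ξ) = (15*ξ**2/19 - 2*ξ/9 + 1/8)/(ξ + 7/10).
Simple pole: residue = g(a) at a = -1/7, which is 57935/186732.
List the singular points by increasing real part (a conjugate pair: the negative imaginary part first).

Radius of convergence at 0: 1/7.
At -7/10: a pole of order 1; residue -31955/26676.
At -1/7: a pole of order 1; residue 57935/186732.


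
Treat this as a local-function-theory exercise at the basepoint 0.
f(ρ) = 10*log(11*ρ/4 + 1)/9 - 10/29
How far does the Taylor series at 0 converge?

Branch term (10/9)*log(1 - ρ/(-4/11)): its argument vanishes at ρ = -4/11, a logarithmic branch point, modulus 4/11.
The radius of convergence is the smallest modulus among the singular points: 4/11.

The radius of convergence is 4/11.


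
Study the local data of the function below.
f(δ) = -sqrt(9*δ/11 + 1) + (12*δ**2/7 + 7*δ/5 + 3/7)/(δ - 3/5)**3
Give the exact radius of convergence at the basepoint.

The radius of convergence is 3/5.

Denominator factor (δ - 3/5)^3: pole of order 3 at 3/5, modulus 3/5.
Branch term (-1)*sqrt(1 - δ/(-11/9)): its argument vanishes at δ = -11/9, a square-root branch point, modulus 11/9.
The radius of convergence is the smallest modulus among the singular points: 3/5.


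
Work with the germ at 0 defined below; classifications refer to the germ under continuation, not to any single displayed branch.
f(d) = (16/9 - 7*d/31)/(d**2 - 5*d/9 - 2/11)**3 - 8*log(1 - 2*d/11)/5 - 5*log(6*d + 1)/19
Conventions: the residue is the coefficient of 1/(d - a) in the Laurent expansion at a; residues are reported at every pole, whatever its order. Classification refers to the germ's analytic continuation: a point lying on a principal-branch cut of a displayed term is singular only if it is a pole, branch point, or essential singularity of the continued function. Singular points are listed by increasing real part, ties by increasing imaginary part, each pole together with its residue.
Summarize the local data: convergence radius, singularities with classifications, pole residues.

Denominator factor (d**2 - 5*d/9 - 2/11)^3: discriminant 923/891, real irrational roots 5/18 + (1/198)*sqrt(10153) and 5/18 - (1/198)*sqrt(10153); poles of order 3, moduli 5/18 + (1/198)*sqrt(10153) and -5/18 + (1/198)*sqrt(10153).
Branch term (-8/5)*log(1 - d/(11/2)): its argument vanishes at d = 11/2, a logarithmic branch point, modulus 11/2.
Branch term (-5/19)*log(1 - d/(-1/6)): its argument vanishes at d = -1/6, a logarithmic branch point, modulus 1/6.
The radius of convergence is the smallest modulus among the singular points: 1/6.
The branch terms are analytic at 5/18 - (1/198)*sqrt(10153) and contribute nothing to the residue; only the rational part matters.
The factor d**2 - 5*d/9 - 2/11 splits as (d - a)(d - a') with a = 5/18 - (1/198)*sqrt(10153), a' = 5/18 + (1/198)*sqrt(10153). At the order-3 pole a set g(d) = (d - a)^3*(rational part) = [16/9 - 7*d/31] / (d - a')^3.
Order-3 pole: residue = g''(a)/2; g''(5/18 - (1/198)*sqrt(10153)) = -(4558464702/24376244477)*sqrt(10153), so the residue is -(2279232351/24376244477)*sqrt(10153).
The branch terms are analytic at 5/18 + (1/198)*sqrt(10153) and contribute nothing to the residue; only the rational part matters.
The factor d**2 - 5*d/9 - 2/11 splits as (d - a)(d - a') with a = 5/18 + (1/198)*sqrt(10153), a' = 5/18 - (1/198)*sqrt(10153). At the order-3 pole a set g(d) = (d - a)^3*(rational part) = [16/9 - 7*d/31] / (d - a')^3.
Order-3 pole: residue = g''(a)/2; g''(5/18 + (1/198)*sqrt(10153)) = (4558464702/24376244477)*sqrt(10153), so the residue is (2279232351/24376244477)*sqrt(10153).
List the singular points by increasing real part (a conjugate pair: the negative imaginary part first).

Radius of convergence at 0: 1/6.
At 5/18 - (1/198)*sqrt(10153): a pole of order 3; residue -(2279232351/24376244477)*sqrt(10153).
At -1/6: a logarithmic branch point.
At 5/18 + (1/198)*sqrt(10153): a pole of order 3; residue (2279232351/24376244477)*sqrt(10153).
At 11/2: a logarithmic branch point.


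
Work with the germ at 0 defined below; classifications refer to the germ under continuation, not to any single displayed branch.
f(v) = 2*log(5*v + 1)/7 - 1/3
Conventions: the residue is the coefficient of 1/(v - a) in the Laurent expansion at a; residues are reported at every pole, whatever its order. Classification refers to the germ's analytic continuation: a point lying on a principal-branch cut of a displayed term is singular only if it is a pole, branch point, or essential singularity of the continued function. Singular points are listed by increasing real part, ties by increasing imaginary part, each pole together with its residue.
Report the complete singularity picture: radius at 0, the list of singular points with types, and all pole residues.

Branch term (2/7)*log(1 - v/(-1/5)): its argument vanishes at v = -1/5, a logarithmic branch point, modulus 1/5.
The radius of convergence is the smallest modulus among the singular points: 1/5.

Radius of convergence at 0: 1/5.
At -1/5: a logarithmic branch point.


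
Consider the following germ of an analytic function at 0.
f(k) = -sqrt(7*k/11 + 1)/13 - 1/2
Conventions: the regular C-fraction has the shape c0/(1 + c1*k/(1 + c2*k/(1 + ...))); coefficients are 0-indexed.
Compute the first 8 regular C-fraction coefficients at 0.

The regular C-fraction coefficients are [-15/26, -7/165, 133/660, 105/836, 161/836, 133/1012, 189/1012, 161/1188].

Taylor coefficients (expand at 0): a_0 = -15/26, a_1 = -7/286, a_2 = 49/12584, a_3 = -343/276848, a_4 = 12005/24362624, a_5 = -117649/535977728, a_6 = 2470629/23583020032, a_7 = -2470629/47166040064.
c0 = a_0 = -15/26. Peel one level at a time: if S = 1 + c*k/S' with S'(0) = 1, then c is the k-coefficient of S and S' = c*k/(S - 1).
S_1 = c0/f = 1 + (-7/165)*k + (931/108900)*k^2 + ...; c1 = -7/165.
S_2 = c1*k/(S_1 - 1) = 1 + (133/660)*k + (-49/1936)*k^2 + ...; c2 = 133/660.
S_3 = c2*k/(S_2 - 1) = 1 + (105/836)*k + (-16905/698896)*k^2 + ...; c3 = 105/836.
S_4 = c3*k/(S_3 - 1) = 1 + (161/836)*k + (-49/1936)*k^2 + ...; c4 = 161/836.
S_5 = c4*k/(S_4 - 1) = 1 + (133/1012)*k + (-25137/1024144)*k^2 + ...; c5 = 133/1012.
S_6 = c5*k/(S_5 - 1) = 1 + (189/1012)*k + (-49/1936)*k^2 + ...; c6 = 189/1012.
S_7 = c6*k/(S_6 - 1) = 1 + (161/1188)*k + ...; c7 = 161/1188.


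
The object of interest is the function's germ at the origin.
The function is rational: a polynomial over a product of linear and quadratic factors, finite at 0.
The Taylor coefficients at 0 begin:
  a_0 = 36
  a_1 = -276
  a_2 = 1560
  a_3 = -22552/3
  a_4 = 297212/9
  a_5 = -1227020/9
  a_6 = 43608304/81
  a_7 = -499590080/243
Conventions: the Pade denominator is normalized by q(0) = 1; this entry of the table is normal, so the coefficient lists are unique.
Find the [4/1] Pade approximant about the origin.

The Pade approximant has numerator coefficients [36, -9464448/74303, 31248300/74303, -240067856/222909, 1329926956/668727]; denominator coefficients [1, 306755/74303].

Taylor coefficients needed (read off): a_0 = 36, a_1 = -276, a_2 = 1560, a_3 = -22552/3, a_4 = 297212/9, a_5 = -1227020/9.
Write the denominator as Q(d) = 1 + q1*d. Requiring Q*f - P = O(d^6) with deg P <= 4 kills the coefficients of d^5..d^5 in Q*f:
  d^5: a_5 + q1*a_4 = 0, i.e. -1227020/9 + (297212/9)*q1 = 0.
Solving this linear system: q1 = 306755/74303.
The numerator is Q*f truncated at degree 4: P0 = a_0 = 36; P1 = a_1 + q1*a_0 = -9464448/74303; P2 = a_2 + q1*a_1 = 31248300/74303; P3 = a_3 + q1*a_2 = -240067856/222909; P4 = a_4 + q1*a_3 = 1329926956/668727.


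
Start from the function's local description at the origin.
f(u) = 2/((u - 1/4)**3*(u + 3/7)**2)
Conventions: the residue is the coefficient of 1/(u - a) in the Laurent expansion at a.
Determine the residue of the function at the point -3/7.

The residue is -3687936/130321.

At the order-2 pole -3/7 set g(u) = (u - (-3/7))^2*f(u) = 2/(u - 1/4)**3.
Order-2 pole: residue = g'(a); g'(-3/7) = -3687936/130321, so the residue is -3687936/130321.
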